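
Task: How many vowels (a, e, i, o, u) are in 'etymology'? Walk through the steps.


Vowels in 'etymology': e, o, o = 3 vowels.

3


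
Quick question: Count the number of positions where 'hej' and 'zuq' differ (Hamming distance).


Alignment:
Position 1: 'h' vs 'z' = DIFFER
Position 2: 'e' vs 'u' = DIFFER
Position 3: 'j' vs 'q' = DIFFER
Total differences: 3

3


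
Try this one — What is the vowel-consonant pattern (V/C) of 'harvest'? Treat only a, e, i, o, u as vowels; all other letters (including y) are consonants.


Letter mapping: h = C, a = V, r = C, v = C, e = V, s = C, t = C.

CVCCVCC


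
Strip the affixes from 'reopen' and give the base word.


Remove prefix 're' from 'reopen' to get root 'open'.

open


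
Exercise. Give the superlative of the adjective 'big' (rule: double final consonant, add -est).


Apply superlative formation (double final consonant, add -est): 'big' -> 'biggest'.

biggest


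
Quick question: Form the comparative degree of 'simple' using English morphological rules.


Apply comparative formation (ends in e: add -r): 'simple' -> 'simpler'.

simpler


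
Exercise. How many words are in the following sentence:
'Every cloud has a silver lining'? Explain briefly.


Split into words: Every | cloud | has | a | silver | lining = 6 words.

6


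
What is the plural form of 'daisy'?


Apply rule: Change -y to -ies (consonant + y). 'daisy' becomes 'daisies'.

daisies


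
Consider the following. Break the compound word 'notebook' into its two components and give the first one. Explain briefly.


Split 'notebook' into 'note' + 'book'. The first part is 'note'.

note


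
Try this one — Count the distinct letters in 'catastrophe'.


Unique letters in 'catastrophe': {a, c, e, h, o, p, r, s, t} = 9 distinct letters.

9


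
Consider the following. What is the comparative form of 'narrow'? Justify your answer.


Apply comparative formation (add -er): 'narrow' -> 'narrower'.

narrower


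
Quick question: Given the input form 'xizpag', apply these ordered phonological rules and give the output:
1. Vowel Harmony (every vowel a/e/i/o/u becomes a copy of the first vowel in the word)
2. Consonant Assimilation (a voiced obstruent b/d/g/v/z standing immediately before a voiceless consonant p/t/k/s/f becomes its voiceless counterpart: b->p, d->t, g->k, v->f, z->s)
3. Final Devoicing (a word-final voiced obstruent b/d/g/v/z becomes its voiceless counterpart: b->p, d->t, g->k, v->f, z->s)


Starting form: 'xizpag'
Rule 1: Vowel Harmony: all vowels become 'i' (matching first vowel). 'xizpag' -> 'xizpig'
Rule 2: Consonant Assimilation: voiced obstruent before voiceless consonant becomes voiceless ('zp' -> 'sp'). 'xizpig' -> 'xispig'
Rule 3: Final Devoicing: word-final voiced obstruent 'g' becomes voiceless 'k'. 'xispig' -> 'xispik'
Final form: 'xispik'

xispik


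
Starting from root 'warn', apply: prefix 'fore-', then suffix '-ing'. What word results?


Step 1: Add prefix 'fore-' to 'warn' = 'forewarn'
Step 2: Add suffix '-ing' to 'forewarn' = 'forewarning'

forewarning


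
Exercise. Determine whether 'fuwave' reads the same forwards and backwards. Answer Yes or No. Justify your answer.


Forward: 'fuwave'
Reversed: 'evawuf'
They differ.

No


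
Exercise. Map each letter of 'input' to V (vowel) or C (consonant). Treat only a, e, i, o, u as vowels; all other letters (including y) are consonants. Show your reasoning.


Letter mapping: i = V, n = C, p = C, u = V, t = C.

VCCVC


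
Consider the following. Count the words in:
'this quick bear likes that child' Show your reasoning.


Split into words: this | quick | bear | likes | that | child = 6 words.

6


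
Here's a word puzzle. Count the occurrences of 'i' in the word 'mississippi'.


Letter 'i' in 'mississippi': found at position(s) 2, 5, 8, 11 = 4 occurrence(s).

4


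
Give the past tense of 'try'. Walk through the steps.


Apply rule: Change -y to -ied. 'try' becomes 'tried'.

tried


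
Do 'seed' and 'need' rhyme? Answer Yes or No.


Rime (stressed vowel + following sounds) of 'seed': -eed = /iːd/
Rime of 'need': -eed = /iːd/
/iːd/ and /iːd/ are the same ending sound, so the words rhyme.

Yes


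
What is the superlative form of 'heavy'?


Apply superlative formation (consonant + y: change y to i, add -est): 'heavy' -> 'heaviest'.

heaviest


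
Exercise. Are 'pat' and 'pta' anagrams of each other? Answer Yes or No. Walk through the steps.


Sorted letters of 'pat': 'apt'
Sorted letters of 'pta': 'apt'
They match.

Yes


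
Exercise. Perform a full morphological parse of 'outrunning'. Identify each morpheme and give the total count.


Step 1: Identify prefix: 'out' (meaning: surpass)
Step 2: Identify root: 'run'
Step 3: Identify suffix(es): 'ing'
Decomposition: out- (prefix: surpass) + run (root) + -ing (suffix: ongoing action)
Total morphemes: 3

3 morphemes (out- (prefix: surpass) + run (root) + -ing (suffix: ongoing action))


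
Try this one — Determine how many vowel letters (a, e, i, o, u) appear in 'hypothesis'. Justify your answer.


Vowels in 'hypothesis': o, e, i = 3 vowels.

3


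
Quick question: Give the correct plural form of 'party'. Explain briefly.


Apply rule: Change -y to -ies (consonant + y). 'party' becomes 'parties'.

parties


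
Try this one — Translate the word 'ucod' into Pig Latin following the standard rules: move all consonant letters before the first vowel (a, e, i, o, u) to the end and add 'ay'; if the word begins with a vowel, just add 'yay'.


'ucod' starts with a vowel, so add 'yay': 'ucodyay'.

ucodyay


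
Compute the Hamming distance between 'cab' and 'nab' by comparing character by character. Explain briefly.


Alignment:
Position 1: 'c' vs 'n' = DIFFER
Position 2: 'a' vs 'a' = match
Position 3: 'b' vs 'b' = match
Total differences: 1

1


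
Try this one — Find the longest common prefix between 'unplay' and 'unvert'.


Compare from the start: 2 characters match: 'un'. Mismatch at position 3: 'p' vs 'v'.

un


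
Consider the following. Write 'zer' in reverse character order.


Reverse 'zer' character by character: 'rez'.

rez


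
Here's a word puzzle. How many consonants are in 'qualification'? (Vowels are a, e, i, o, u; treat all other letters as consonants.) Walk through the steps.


Consonants in 'qualification': q, l, f, c, t, n = 6 consonants.

6


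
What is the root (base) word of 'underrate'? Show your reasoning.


Remove prefix 'under' from 'underrate' to get root 'rate'.

rate


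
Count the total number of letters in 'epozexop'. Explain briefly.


Spell out 'epozexop' and number each letter: e(1), p(2), o(3), z(4), e(5), x(6), o(7), p(8). Total: 8 letters.

8


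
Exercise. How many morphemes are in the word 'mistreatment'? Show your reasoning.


Decomposition: mis- (prefix) + treat (root) + -ment (suffix) = 3 morpheme(s)

3 morphemes


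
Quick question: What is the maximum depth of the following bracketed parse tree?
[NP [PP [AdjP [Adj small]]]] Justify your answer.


Count bracket nesting levels:
'[' at pos 0: depth = 1
'[' at pos 4: depth = 2
'[' at pos 8: depth = 3
'[' at pos 14: depth = 4
Maximum depth reached: 4

4


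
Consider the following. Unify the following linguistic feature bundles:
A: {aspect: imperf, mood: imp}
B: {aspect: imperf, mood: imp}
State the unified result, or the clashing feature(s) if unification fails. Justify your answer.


Compare features:
aspect: A=imperf vs B=imperf -> unified: imperf
mood: A=imp vs B=imp -> unified: imp
No clashes found.

Unified: {aspect: imperf, mood: imp}


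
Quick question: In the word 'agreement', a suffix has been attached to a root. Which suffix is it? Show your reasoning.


The word 'agreement' = 'agree' (root) + '-ment' (suffix). The suffix is '-ment'.

ment


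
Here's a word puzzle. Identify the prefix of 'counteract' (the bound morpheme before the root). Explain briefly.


The word 'counteract' = 'counter' (prefix) + 'act' (root). The prefix is 'counter'.

counter


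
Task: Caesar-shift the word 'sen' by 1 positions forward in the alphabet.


Shift each letter by 1: s -> t, e -> f, n -> o. Result: 'tfo'.

tfo


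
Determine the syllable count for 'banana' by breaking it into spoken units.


Break 'banana' into syllables: ba-na-na -> ba | na | na = 3 syllables

3 syllables


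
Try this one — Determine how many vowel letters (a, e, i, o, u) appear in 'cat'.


Vowels in 'cat': a = 1 vowels.

1


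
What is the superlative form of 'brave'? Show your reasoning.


Apply superlative formation (ends in e: add -st): 'brave' -> 'bravest'.

bravest


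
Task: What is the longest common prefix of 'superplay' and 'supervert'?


Compare from the start: 5 characters match: 'super'. Mismatch at position 6: 'p' vs 'v'.

super


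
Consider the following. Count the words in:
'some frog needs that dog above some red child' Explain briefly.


Split into words: some | frog | needs | that | dog | above | some | red | child = 9 words.

9


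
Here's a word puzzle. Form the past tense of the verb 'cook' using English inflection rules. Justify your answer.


Apply rule: Add -ed. 'cook' becomes 'cooked'.

cooked


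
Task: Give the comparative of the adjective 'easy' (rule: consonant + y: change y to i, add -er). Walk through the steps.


Apply comparative formation (consonant + y: change y to i, add -er): 'easy' -> 'easier'.

easier


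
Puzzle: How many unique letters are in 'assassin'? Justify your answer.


Unique letters in 'assassin': {a, i, n, s} = 4 distinct letters.

4


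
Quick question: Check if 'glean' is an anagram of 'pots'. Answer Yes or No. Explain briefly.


Sorted letters of 'glean': 'aegln'
Sorted letters of 'pots': 'opst'
They do not match.

No


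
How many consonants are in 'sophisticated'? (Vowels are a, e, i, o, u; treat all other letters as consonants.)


Consonants in 'sophisticated': s, p, h, s, t, c, t, d = 8 consonants.

8


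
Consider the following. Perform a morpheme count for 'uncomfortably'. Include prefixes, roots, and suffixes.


Decomposition: un- (prefix) + comfort (root) + -able (suffix) + -ly (suffix) = 4 morpheme(s)

4 morphemes


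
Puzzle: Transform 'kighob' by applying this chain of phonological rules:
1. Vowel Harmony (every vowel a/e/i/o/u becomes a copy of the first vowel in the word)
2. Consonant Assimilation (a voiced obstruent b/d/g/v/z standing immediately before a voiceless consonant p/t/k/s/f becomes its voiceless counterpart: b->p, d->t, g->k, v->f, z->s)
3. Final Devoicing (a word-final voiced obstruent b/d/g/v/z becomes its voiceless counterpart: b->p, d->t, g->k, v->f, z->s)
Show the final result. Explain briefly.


Starting form: 'kighob'
Rule 1: Vowel Harmony: all vowels become 'i' (matching first vowel). 'kighob' -> 'kighib'
Rule 2: Consonant Assimilation: no voiced obstruent (b/d/g/v/z) stands immediately before a voiceless consonant (p/t/k/s/f). No change.
Rule 3: Final Devoicing: word-final voiced obstruent 'b' becomes voiceless 'p'. 'kighib' -> 'kighip'
Final form: 'kighip'

kighip


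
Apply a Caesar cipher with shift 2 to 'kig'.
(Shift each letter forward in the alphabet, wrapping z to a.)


Shift each letter by 2: k -> m, i -> k, g -> i. Result: 'mki'.

mki


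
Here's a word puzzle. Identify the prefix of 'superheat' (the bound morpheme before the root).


The word 'superheat' = 'super' (prefix) + 'heat' (root). The prefix is 'super'.

super


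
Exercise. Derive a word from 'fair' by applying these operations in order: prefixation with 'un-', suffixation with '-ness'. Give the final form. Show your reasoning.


Step 1: Add prefix 'un-' to 'fair' = 'unfair'
Step 2: Add suffix '-ness' to 'unfair' = 'unfairness'

unfairness


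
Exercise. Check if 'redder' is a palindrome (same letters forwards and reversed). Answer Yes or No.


Forward: 'redder'
Reversed: 'redder'
They are identical.

Yes


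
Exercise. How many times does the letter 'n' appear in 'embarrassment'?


Letter 'n' in 'embarrassment': found at position(s) 12 = 1 occurrence(s).

1


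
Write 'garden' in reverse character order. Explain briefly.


Reverse 'garden' character by character: 'nedrag'.

nedrag


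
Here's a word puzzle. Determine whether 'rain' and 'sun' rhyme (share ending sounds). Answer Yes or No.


Rime (stressed vowel + following sounds) of 'rain': -ain = /eɪn/
Rime of 'sun': -un = /ʌn/
/eɪn/ and /ʌn/ are different ending sounds, so the words do not rhyme.

No


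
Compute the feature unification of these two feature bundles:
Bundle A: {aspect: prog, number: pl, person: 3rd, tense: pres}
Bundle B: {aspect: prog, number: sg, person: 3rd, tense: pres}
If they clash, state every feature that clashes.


Compare features:
aspect: A=prog vs B=prog -> unified: prog
number: A=pl vs B=sg -> CLASH
person: A=3rd vs B=3rd -> unified: 3rd
tense: A=pres vs B=pres -> unified: pres
Clash detected on feature 'number' (pl vs sg); unification fails.

CLASH on 'number' (pl vs sg)


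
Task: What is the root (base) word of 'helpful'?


Remove suffix '-ful' from 'helpful' to get root 'help'.

help


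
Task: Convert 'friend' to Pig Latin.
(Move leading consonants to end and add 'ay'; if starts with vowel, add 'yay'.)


'friend': move consonant cluster 'fr' to end and add 'ay': 'iendfray'.

iendfray


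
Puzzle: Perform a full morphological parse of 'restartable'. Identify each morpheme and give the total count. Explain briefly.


Step 1: Identify prefix: 're' (meaning: again)
Step 2: Identify root: 'start'
Step 3: Identify suffix(es): 'able'
Decomposition: re- (prefix: again) + start (root) + -able (suffix: capable of)
Total morphemes: 3

3 morphemes (re- (prefix: again) + start (root) + -able (suffix: capable of))


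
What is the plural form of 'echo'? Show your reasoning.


Apply rule: Add -es (consonant + o). 'echo' becomes 'echoes'.

echoes


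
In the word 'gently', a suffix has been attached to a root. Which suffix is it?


The word 'gently' = 'gentle' (root) + '-ly' (suffix). The suffix is '-ly'.

ly


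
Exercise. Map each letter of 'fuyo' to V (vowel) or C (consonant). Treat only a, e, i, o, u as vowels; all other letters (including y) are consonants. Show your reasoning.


Letter mapping: f = C, u = V, y = C, o = V.

CVCV


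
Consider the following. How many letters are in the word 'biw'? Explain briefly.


Spell out 'biw' and number each letter: b(1), i(2), w(3). Total: 3 letters.

3


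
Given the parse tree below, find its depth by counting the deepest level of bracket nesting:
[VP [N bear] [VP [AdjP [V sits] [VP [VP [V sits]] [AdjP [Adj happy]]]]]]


Count bracket nesting levels:
'[' at pos 0: depth = 1
'[' at pos 4: depth = 2
'[' at pos 13: depth = 2
'[' at pos 17: depth = 3
'[' at pos 23: depth = 4
'[' at pos 32: depth = 4
'[' at pos 36: depth = 5
'[' at pos 40: depth = 6
'[' at pos 50: depth = 5
'[' at pos 56: depth = 6
Maximum depth reached: 6

6


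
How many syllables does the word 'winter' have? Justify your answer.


Break 'winter' into syllables: win-ter -> win | ter = 2 syllables

2 syllables


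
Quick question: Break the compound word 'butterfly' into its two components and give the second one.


Split 'butterfly' into 'butter' + 'fly'. The second part is 'fly'.

fly


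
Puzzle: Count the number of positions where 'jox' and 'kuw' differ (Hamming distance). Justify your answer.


Alignment:
Position 1: 'j' vs 'k' = DIFFER
Position 2: 'o' vs 'u' = DIFFER
Position 3: 'x' vs 'w' = DIFFER
Total differences: 3

3


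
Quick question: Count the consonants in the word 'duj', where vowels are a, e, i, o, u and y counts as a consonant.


Consonants in 'duj': d, j = 2 consonants.

2


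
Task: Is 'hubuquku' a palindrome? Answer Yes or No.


Forward: 'hubuquku'
Reversed: 'ukuqubuh'
They differ.

No


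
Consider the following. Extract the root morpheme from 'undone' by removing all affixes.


Remove prefix 'un' from 'undone' to get root 'done'.

done


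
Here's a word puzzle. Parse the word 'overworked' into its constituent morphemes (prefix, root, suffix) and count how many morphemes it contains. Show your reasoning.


Step 1: Identify prefix: 'over' (meaning: excessively)
Step 2: Identify root: 'work'
Step 3: Identify suffix(es): 'ed'
Decomposition: over- (prefix: excessively) + work (root) + -ed (suffix: past)
Total morphemes: 3

3 morphemes (over- (prefix: excessively) + work (root) + -ed (suffix: past))


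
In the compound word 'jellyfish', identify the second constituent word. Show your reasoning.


Split 'jellyfish' into 'jelly' + 'fish'. The second part is 'fish'.

fish


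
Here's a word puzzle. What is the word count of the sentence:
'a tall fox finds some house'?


Split into words: a | tall | fox | finds | some | house = 6 words.

6


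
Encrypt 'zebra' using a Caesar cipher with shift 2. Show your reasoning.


Shift each letter by 2: z -> b, e -> g, b -> d, r -> t, a -> c. Result: 'bgdtc'.

bgdtc


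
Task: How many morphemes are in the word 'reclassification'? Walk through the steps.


Decomposition: re- (prefix) + class (root) + -ify (suffix) + -ation (suffix) = 4 morpheme(s)

4 morphemes


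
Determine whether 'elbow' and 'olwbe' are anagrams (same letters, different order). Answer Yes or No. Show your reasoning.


Sorted letters of 'elbow': 'below'
Sorted letters of 'olwbe': 'below'
They match.

Yes


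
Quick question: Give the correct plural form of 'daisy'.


Apply rule: Change -y to -ies (consonant + y). 'daisy' becomes 'daisies'.

daisies


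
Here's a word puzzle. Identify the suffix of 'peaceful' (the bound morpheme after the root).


The word 'peaceful' = 'peace' (root) + '-ful' (suffix). The suffix is '-ful'.

ful


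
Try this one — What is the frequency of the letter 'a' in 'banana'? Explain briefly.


Letter 'a' in 'banana': found at position(s) 2, 4, 6 = 3 occurrence(s).

3


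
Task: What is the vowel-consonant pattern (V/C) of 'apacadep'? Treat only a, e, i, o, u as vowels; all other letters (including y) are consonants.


Letter mapping: a = V, p = C, a = V, c = C, a = V, d = C, e = V, p = C.

VCVCVCVC


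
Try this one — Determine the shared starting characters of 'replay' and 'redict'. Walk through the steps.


Compare from the start: 2 characters match: 're'. Mismatch at position 3: 'p' vs 'd'.

re


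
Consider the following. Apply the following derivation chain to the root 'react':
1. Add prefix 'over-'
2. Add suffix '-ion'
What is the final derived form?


Step 1: Add prefix 'over-' to 'react' = 'overreact'
Step 2: Add suffix '-ion' to 'overreact' = 'overreaction'

overreaction


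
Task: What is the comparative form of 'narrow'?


Apply comparative formation (add -er): 'narrow' -> 'narrower'.

narrower


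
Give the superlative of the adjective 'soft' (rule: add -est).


Apply superlative formation (add -est): 'soft' -> 'softest'.

softest


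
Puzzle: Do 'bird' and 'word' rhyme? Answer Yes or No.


Rime (stressed vowel + following sounds) of 'bird': -ird = /ɜːrd/
Rime of 'word': -ord = /ɜːrd/
/ɜːrd/ and /ɜːrd/ are the same ending sound, so the words rhyme.

Yes


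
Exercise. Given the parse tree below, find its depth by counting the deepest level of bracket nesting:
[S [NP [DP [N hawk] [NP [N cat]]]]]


Count bracket nesting levels:
'[' at pos 0: depth = 1
'[' at pos 3: depth = 2
'[' at pos 7: depth = 3
'[' at pos 11: depth = 4
'[' at pos 20: depth = 4
'[' at pos 24: depth = 5
Maximum depth reached: 5

5


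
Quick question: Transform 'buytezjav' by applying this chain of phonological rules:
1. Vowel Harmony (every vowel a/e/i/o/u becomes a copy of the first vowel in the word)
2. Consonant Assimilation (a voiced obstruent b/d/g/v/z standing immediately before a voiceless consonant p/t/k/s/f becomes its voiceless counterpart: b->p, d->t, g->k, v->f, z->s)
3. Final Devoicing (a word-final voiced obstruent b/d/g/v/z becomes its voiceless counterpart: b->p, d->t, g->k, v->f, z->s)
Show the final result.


Starting form: 'buytezjav'
Rule 1: Vowel Harmony: all vowels become 'u' (matching first vowel). 'buytezjav' -> 'buytuzjuv'
Rule 2: Consonant Assimilation: no voiced obstruent (b/d/g/v/z) stands immediately before a voiceless consonant (p/t/k/s/f). No change.
Rule 3: Final Devoicing: word-final voiced obstruent 'v' becomes voiceless 'f'. 'buytuzjuv' -> 'buytuzjuf'
Final form: 'buytuzjuf'

buytuzjuf


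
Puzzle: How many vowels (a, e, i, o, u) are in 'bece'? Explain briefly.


Vowels in 'bece': e, e = 2 vowels.

2


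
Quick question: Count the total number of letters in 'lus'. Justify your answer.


Spell out 'lus' and number each letter: l(1), u(2), s(3). Total: 3 letters.

3


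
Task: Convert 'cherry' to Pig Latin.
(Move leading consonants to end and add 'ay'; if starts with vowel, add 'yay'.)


'cherry': move consonant cluster 'ch' to end and add 'ay': 'errychay'.

errychay


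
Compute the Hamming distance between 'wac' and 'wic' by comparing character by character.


Alignment:
Position 1: 'w' vs 'w' = match
Position 2: 'a' vs 'i' = DIFFER
Position 3: 'c' vs 'c' = match
Total differences: 1

1


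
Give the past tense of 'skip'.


Apply rule: Double final consonant and add -ed. 'skip' becomes 'skipped'.

skipped


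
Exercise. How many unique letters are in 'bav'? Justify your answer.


Unique letters in 'bav': {a, b, v} = 3 distinct letters.

3


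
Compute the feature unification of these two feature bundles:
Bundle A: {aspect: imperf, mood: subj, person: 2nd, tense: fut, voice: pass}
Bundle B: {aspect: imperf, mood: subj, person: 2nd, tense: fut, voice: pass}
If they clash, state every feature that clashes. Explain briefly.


Compare features:
aspect: A=imperf vs B=imperf -> unified: imperf
mood: A=subj vs B=subj -> unified: subj
person: A=2nd vs B=2nd -> unified: 2nd
tense: A=fut vs B=fut -> unified: fut
voice: A=pass vs B=pass -> unified: pass
No clashes found.

Unified: {aspect: imperf, mood: subj, person: 2nd, tense: fut, voice: pass}


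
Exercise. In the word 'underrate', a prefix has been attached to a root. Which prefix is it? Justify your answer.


The word 'underrate' = 'under' (prefix) + 'rate' (root). The prefix is 'under'.

under


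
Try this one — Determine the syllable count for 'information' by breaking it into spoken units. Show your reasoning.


Break 'information' into syllables: in-for-ma-tion -> in | for | ma | tion = 4 syllables

4 syllables


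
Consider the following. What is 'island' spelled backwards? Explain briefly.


Reverse 'island' character by character: 'dnalsi'.

dnalsi


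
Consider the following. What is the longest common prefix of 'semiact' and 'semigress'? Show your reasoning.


Compare from the start: 4 characters match: 'semi'. Mismatch at position 5: 'a' vs 'g'.

semi


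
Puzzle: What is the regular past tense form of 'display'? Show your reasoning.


Apply rule: Add -ed. 'display' becomes 'displayed'.

displayed


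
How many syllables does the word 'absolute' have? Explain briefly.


Break 'absolute' into syllables: ab-so-lute -> ab | so | lute = 3 syllables

3 syllables


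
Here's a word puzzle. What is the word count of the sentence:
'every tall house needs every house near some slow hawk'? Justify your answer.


Split into words: every | tall | house | needs | every | house | near | some | slow | hawk = 10 words.

10


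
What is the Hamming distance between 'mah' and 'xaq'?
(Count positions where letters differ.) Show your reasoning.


Alignment:
Position 1: 'm' vs 'x' = DIFFER
Position 2: 'a' vs 'a' = match
Position 3: 'h' vs 'q' = DIFFER
Total differences: 2

2


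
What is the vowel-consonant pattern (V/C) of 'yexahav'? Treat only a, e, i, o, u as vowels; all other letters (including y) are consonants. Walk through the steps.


Letter mapping: y = C, e = V, x = C, a = V, h = C, a = V, v = C.

CVCVCVC


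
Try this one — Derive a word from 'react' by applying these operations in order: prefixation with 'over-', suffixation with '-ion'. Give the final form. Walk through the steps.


Step 1: Add prefix 'over-' to 'react' = 'overreact'
Step 2: Add suffix '-ion' to 'overreact' = 'overreaction'

overreaction


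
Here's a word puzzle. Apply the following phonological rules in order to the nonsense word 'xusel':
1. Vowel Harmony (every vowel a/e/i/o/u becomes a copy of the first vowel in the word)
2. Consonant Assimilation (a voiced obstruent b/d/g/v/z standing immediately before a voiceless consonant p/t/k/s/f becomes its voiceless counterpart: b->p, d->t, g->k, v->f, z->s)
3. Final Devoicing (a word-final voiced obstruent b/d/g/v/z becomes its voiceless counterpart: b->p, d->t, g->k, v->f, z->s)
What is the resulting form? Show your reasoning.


Starting form: 'xusel'
Rule 1: Vowel Harmony: all vowels become 'u' (matching first vowel). 'xusel' -> 'xusul'
Rule 2: Consonant Assimilation: no voiced obstruent (b/d/g/v/z) stands immediately before a voiceless consonant (p/t/k/s/f). No change.
Rule 3: Final Devoicing: final consonant 'l' is not one of the voiced obstruents b/d/g/v/z. No change.
Final form: 'xusul'

xusul


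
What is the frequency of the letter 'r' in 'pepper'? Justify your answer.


Letter 'r' in 'pepper': found at position(s) 6 = 1 occurrence(s).

1


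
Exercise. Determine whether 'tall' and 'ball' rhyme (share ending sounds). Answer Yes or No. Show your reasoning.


Rime (stressed vowel + following sounds) of 'tall': -all = /ɔːl/
Rime of 'ball': -all = /ɔːl/
/ɔːl/ and /ɔːl/ are the same ending sound, so the words rhyme.

Yes


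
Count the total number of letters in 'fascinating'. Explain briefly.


Spell out 'fascinating' and number each letter: f(1), a(2), s(3), c(4), i(5), n(6), a(7), t(8), i(9), n(10), g(11). Total: 11 letters.

11


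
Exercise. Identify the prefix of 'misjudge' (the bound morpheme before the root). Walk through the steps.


The word 'misjudge' = 'mis' (prefix) + 'judge' (root). The prefix is 'mis'.

mis


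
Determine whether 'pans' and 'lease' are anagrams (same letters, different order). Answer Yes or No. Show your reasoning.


Sorted letters of 'pans': 'anps'
Sorted letters of 'lease': 'aeels'
They do not match.

No


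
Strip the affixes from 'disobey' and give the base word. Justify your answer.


Remove prefix 'dis' from 'disobey' to get root 'obey'.

obey


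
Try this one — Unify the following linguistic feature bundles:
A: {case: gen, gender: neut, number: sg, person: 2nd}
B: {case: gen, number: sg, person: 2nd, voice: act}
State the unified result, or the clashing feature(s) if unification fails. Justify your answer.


Compare features:
case: A=gen vs B=gen -> unified: gen
gender: A=neut vs B=_ -> unified: neut
number: A=sg vs B=sg -> unified: sg
person: A=2nd vs B=2nd -> unified: 2nd
voice: A=_ vs B=act -> unified: act
No clashes found.

Unified: {case: gen, gender: neut, number: sg, person: 2nd, voice: act}


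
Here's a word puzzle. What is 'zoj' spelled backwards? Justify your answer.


Reverse 'zoj' character by character: 'joz'.

joz


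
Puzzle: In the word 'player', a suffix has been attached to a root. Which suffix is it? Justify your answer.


The word 'player' = 'play' (root) + '-er' (suffix). The suffix is '-er'.

er


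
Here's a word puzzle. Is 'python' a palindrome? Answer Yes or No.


Forward: 'python'
Reversed: 'nohtyp'
They differ.

No


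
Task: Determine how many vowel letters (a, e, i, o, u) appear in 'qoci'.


Vowels in 'qoci': o, i = 2 vowels.

2


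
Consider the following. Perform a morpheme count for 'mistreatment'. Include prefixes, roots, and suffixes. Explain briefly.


Decomposition: mis- (prefix) + treat (root) + -ment (suffix) = 3 morpheme(s)

3 morphemes


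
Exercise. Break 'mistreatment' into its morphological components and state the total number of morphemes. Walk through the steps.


Step 1: Identify prefix: 'mis' (meaning: wrongly)
Step 2: Identify root: 'treat'
Step 3: Identify suffix(es): 'ment'
Decomposition: mis- (prefix: wrongly) + treat (root) + -ment (suffix: action/result)
Total morphemes: 3

3 morphemes (mis- (prefix: wrongly) + treat (root) + -ment (suffix: action/result))


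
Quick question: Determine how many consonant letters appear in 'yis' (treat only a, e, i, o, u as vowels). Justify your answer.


Consonants in 'yis': y, s = 2 consonants.

2


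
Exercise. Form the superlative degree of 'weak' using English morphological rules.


Apply superlative formation (add -est): 'weak' -> 'weakest'.

weakest


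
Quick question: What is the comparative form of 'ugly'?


Apply comparative formation (consonant + y: change y to i, add -er): 'ugly' -> 'uglier'.

uglier


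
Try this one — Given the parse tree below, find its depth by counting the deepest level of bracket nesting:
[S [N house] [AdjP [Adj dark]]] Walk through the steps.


Count bracket nesting levels:
'[' at pos 0: depth = 1
'[' at pos 3: depth = 2
'[' at pos 13: depth = 2
'[' at pos 19: depth = 3
Maximum depth reached: 3

3


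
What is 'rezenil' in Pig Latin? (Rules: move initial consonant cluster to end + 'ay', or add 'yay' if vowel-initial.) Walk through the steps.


'rezenil': move consonant cluster 'r' to end and add 'ay': 'ezenilray'.

ezenilray


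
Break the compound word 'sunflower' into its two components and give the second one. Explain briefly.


Split 'sunflower' into 'sun' + 'flower'. The second part is 'flower'.

flower


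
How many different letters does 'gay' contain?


Unique letters in 'gay': {a, g, y} = 3 distinct letters.

3


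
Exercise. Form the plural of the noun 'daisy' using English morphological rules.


Apply rule: Change -y to -ies (consonant + y). 'daisy' becomes 'daisies'.

daisies


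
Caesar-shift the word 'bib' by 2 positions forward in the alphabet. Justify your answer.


Shift each letter by 2: b -> d, i -> k, b -> d. Result: 'dkd'.

dkd


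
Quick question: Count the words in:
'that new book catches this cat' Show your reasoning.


Split into words: that | new | book | catches | this | cat = 6 words.

6


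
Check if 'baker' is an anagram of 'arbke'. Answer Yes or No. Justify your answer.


Sorted letters of 'baker': 'abekr'
Sorted letters of 'arbke': 'abekr'
They match.

Yes


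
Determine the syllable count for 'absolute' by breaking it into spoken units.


Break 'absolute' into syllables: ab-so-lute -> ab | so | lute = 3 syllables

3 syllables


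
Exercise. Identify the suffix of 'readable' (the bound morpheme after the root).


The word 'readable' = 'read' (root) + '-able' (suffix). The suffix is '-able'.

able


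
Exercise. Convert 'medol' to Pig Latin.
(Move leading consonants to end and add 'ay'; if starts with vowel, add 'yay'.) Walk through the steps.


'medol': move consonant cluster 'm' to end and add 'ay': 'edolmay'.

edolmay


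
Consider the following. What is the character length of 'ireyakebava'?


Spell out 'ireyakebava' and number each letter: i(1), r(2), e(3), y(4), a(5), k(6), e(7), b(8), a(9), v(10), a(11). Total: 11 letters.

11


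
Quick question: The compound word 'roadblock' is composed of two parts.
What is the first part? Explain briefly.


Split 'roadblock' into 'road' + 'block'. The first part is 'road'.

road


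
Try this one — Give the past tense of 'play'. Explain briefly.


Apply rule: Add -ed. 'play' becomes 'played'.

played


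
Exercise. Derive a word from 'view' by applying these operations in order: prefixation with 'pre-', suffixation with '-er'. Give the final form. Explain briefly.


Step 1: Add prefix 'pre-' to 'view' = 'preview'
Step 2: Add suffix '-er' to 'preview' = 'previewer'

previewer


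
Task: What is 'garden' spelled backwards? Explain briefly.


Reverse 'garden' character by character: 'nedrag'.

nedrag


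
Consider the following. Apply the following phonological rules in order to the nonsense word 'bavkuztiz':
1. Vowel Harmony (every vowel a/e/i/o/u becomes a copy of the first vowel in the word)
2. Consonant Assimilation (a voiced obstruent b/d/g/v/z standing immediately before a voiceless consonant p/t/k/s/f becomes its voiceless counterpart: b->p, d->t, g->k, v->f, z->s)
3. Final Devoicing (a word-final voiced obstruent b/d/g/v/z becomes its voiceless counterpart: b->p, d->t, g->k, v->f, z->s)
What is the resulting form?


Starting form: 'bavkuztiz'
Rule 1: Vowel Harmony: all vowels become 'a' (matching first vowel). 'bavkuztiz' -> 'bavkaztaz'
Rule 2: Consonant Assimilation: voiced obstruent before voiceless consonant becomes voiceless ('vk' -> 'fk', 'zt' -> 'st'). 'bavkaztaz' -> 'bafkastaz'
Rule 3: Final Devoicing: word-final voiced obstruent 'z' becomes voiceless 's'. 'bafkastaz' -> 'bafkastas'
Final form: 'bafkastas'

bafkastas


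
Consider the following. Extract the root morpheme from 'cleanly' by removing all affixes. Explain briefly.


Remove suffix '-ly' from 'cleanly' to get root 'clean'.

clean


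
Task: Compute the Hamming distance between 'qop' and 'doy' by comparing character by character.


Alignment:
Position 1: 'q' vs 'd' = DIFFER
Position 2: 'o' vs 'o' = match
Position 3: 'p' vs 'y' = DIFFER
Total differences: 2

2


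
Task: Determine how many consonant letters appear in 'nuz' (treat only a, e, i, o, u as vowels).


Consonants in 'nuz': n, z = 2 consonants.

2


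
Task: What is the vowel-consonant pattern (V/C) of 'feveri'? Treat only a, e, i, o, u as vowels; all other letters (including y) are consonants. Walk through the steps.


Letter mapping: f = C, e = V, v = C, e = V, r = C, i = V.

CVCVCV


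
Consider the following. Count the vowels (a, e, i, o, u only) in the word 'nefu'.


Vowels in 'nefu': e, u = 2 vowels.

2


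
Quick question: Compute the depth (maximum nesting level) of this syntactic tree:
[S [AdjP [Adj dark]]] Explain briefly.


Count bracket nesting levels:
'[' at pos 0: depth = 1
'[' at pos 3: depth = 2
'[' at pos 9: depth = 3
Maximum depth reached: 3

3


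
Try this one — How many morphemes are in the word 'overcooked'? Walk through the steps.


Decomposition: over- (prefix) + cook (root) + -ed (suffix) = 3 morpheme(s)

3 morphemes


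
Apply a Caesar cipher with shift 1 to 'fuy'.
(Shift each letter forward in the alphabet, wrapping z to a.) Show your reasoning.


Shift each letter by 1: f -> g, u -> v, y -> z. Result: 'gvz'.

gvz


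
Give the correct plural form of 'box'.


Apply rule: Add -es (sibilant/fricative ending). 'box' becomes 'boxes'.

boxes


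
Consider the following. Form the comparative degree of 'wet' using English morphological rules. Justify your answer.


Apply comparative formation (double final consonant, add -er): 'wet' -> 'wetter'.

wetter


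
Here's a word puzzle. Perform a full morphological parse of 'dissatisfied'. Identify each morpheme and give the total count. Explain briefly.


Step 1: Identify prefix: 'dis' (meaning: not/apart)
Step 2: Identify root: 'satisfy'
Step 3: Identify suffix(es): 'ed'
Decomposition: dis- (prefix: not/apart) + satisfy (root) + -ed (suffix: past)
Total morphemes: 3

3 morphemes (dis- (prefix: not/apart) + satisfy (root) + -ed (suffix: past))


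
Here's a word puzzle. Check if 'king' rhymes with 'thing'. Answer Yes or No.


Rime (stressed vowel + following sounds) of 'king': -ing = /ɪŋ/
Rime of 'thing': -ing = /ɪŋ/
/ɪŋ/ and /ɪŋ/ are the same ending sound, so the words rhyme.

Yes


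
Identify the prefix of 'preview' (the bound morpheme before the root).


The word 'preview' = 'pre' (prefix) + 'view' (root). The prefix is 'pre'.

pre


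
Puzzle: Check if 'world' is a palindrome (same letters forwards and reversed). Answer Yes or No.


Forward: 'world'
Reversed: 'dlrow'
They differ.

No


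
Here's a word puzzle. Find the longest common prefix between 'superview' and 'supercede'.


Compare from the start: 5 characters match: 'super'. Mismatch at position 6: 'v' vs 'c'.

super


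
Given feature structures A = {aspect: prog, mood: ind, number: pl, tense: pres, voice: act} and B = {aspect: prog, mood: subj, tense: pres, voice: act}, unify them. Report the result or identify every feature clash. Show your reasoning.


Compare features:
aspect: A=prog vs B=prog -> unified: prog
mood: A=ind vs B=subj -> CLASH
number: A=pl vs B=_ -> unified: pl
tense: A=pres vs B=pres -> unified: pres
voice: A=act vs B=act -> unified: act
Clash detected on feature 'mood' (ind vs subj); unification fails.

CLASH on 'mood' (ind vs subj)


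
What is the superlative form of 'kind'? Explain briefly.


Apply superlative formation (add -est): 'kind' -> 'kindest'.

kindest


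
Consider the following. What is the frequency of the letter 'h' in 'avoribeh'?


Letter 'h' in 'avoribeh': found at position(s) 8 = 1 occurrence(s).

1


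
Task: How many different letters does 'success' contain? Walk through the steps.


Unique letters in 'success': {c, e, s, u} = 4 distinct letters.

4


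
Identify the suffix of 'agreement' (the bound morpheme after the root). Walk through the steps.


The word 'agreement' = 'agree' (root) + '-ment' (suffix). The suffix is '-ment'.

ment


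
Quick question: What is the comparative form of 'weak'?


Apply comparative formation (add -er): 'weak' -> 'weaker'.

weaker


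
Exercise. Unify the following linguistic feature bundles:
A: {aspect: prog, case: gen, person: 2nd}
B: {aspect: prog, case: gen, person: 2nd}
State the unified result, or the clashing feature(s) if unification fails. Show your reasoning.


Compare features:
aspect: A=prog vs B=prog -> unified: prog
case: A=gen vs B=gen -> unified: gen
person: A=2nd vs B=2nd -> unified: 2nd
No clashes found.

Unified: {aspect: prog, case: gen, person: 2nd}


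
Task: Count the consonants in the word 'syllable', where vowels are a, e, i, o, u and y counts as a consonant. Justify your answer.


Consonants in 'syllable': s, y, l, l, b, l = 6 consonants.

6


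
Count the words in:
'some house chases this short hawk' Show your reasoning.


Split into words: some | house | chases | this | short | hawk = 6 words.

6


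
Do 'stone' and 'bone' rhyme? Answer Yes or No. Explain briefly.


Rime (stressed vowel + following sounds) of 'stone': -one = /oʊn/
Rime of 'bone': -one = /oʊn/
/oʊn/ and /oʊn/ are the same ending sound, so the words rhyme.

Yes


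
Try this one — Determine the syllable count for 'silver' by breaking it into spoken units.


Break 'silver' into syllables: sil-ver -> sil | ver = 2 syllables

2 syllables


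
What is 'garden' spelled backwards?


Reverse 'garden' character by character: 'nedrag'.

nedrag


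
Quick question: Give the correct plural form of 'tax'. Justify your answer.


Apply rule: Add -es (sibilant/fricative ending). 'tax' becomes 'taxes'.

taxes


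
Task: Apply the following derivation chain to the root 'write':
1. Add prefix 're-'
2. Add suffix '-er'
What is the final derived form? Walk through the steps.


Step 1: Add prefix 're-' to 'write' = 'rewrite'
Step 2: Add suffix '-er' to 'rewrite' = 'rewriter'

rewriter


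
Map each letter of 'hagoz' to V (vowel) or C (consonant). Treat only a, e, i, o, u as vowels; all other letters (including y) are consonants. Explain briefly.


Letter mapping: h = C, a = V, g = C, o = V, z = C.

CVCVC
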